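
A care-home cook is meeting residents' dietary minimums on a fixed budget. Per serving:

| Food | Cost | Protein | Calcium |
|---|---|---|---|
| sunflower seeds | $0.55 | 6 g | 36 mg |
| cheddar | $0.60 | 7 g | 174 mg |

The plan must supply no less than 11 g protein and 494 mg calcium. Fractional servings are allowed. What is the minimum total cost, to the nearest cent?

Compare the cost at each extreme point of the feasible region.
sunflower seeds only: max(11/6, 494/36) = 13.72 servings → $7.55.
cheddar only: max(11/7, 494/174) = 2.839 servings → $1.70.
sunflower seeds + cheddar: the both-tight solution has a negative serving — not a feasible corner.
The minimum over all feasible corners is $1.70.

$1.70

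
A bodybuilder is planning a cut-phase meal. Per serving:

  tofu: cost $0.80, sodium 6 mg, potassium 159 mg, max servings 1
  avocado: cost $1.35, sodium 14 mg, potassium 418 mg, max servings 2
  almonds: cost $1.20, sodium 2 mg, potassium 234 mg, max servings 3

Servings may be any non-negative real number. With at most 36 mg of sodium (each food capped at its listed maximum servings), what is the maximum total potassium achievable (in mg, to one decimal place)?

Potassium per mg sodium: almonds 117, avocado 29.86, tofu 26.5.
Take 3 servings of almonds: uses 6 mg sodium, +702.0 mg potassium (running total 702.0 mg).
Take 2 servings of avocado: uses 28 mg sodium, +836.0 mg potassium (running total 1538.0 mg).
Take 0.3333 servings of tofu: uses 2 mg sodium, +53.0 mg potassium (running total 1591.0 mg).
Greedy by best ratio exhausts the sodium allowance optimally: 1591.0 mg.

1591.0 mg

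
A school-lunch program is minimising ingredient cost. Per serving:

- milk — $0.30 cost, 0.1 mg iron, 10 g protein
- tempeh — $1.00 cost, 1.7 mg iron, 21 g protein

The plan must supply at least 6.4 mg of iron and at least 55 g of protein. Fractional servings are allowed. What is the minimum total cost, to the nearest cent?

Minimising a linear cost over {iron ≥ 6.4, protein ≥ 55, servings ≥ 0} — the optimum is at a vertex, using one or two foods.
milk only: max(6.4/0.1, 55/10) = 64 servings → $19.20.
tempeh only: max(6.4/1.7, 55/21) = 3.765 servings → $3.76.
milk + tempeh: the both-tight solution has a negative serving — not a feasible corner.
The minimum over all feasible corners is $3.76.

$3.76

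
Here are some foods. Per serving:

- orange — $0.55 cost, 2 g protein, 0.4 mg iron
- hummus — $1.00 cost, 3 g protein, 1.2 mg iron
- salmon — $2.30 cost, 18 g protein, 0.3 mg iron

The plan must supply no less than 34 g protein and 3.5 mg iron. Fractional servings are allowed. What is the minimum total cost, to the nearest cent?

For a min-cost LP with two ≥-constraints, a basic feasible solution has at most two positive variables.
orange only: max(34/2, 3.5/0.4) = 17 servings → $9.35.
hummus only: max(34/3, 3.5/1.2) = 11.33 servings → $11.33.
salmon only: max(34/18, 3.5/0.3) = 11.67 servings → $26.83.
orange + hummus: the both-tight solution has a negative serving — not a feasible corner.
orange + salmon with both tight: 8 servings and 1 serving → $6.70.
hummus + salmon with both tight: 2.551 servings and 1.464 servings → $5.92.
So the least-cost plan costs $5.92.

$5.92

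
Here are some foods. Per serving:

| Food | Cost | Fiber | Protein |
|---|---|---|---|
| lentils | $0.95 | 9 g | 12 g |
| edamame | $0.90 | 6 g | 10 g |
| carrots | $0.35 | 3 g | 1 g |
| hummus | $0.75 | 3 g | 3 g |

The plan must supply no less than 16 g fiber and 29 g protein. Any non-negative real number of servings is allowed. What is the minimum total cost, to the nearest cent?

With two linear requirements the optimum uses one or two foods; enumerate the corners.
lentils only: max(16/9, 29/12) = 2.417 servings → $2.30.
edamame only: max(16/6, 29/10) = 2.9 servings → $2.61.
carrots only: max(16/3, 29/1) = 29 servings → $10.15.
hummus only: max(16/3, 29/3) = 9.667 servings → $7.25.
lentils + edamame: the both-tight solution has a negative serving — not a feasible corner.
lentils + carrots: intersection lies outside the first quadrant.
lentils + hummus: intersection lies outside the first quadrant.
edamame + carrots with both targets exact would need a negative amount; discard.
edamame + hummus: intersection lies outside the first quadrant.
carrots + hummus with both targets exact would need a negative amount; discard.
Cheapest feasible corner: $2.30.

$2.30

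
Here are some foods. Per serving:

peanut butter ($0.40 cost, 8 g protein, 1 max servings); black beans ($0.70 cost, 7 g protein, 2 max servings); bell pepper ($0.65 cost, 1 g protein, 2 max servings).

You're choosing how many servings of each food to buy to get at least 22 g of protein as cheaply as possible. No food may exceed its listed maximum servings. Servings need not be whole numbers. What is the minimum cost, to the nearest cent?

Cost per g of protein: peanut butter $0.0500, black beans $0.1000, bell pepper $0.6500.
Take 1 serving of peanut butter: +8.0 g protein for $0.40 (total $0.40, still need 14.0 g).
Take 2 servings of black beans: +14.0 g protein for $1.40 (total $1.80, still need 0.0 g).
Greedy by cheapest-per-g is optimal for a single linear constraint, so the minimum cost is $1.80.

$1.80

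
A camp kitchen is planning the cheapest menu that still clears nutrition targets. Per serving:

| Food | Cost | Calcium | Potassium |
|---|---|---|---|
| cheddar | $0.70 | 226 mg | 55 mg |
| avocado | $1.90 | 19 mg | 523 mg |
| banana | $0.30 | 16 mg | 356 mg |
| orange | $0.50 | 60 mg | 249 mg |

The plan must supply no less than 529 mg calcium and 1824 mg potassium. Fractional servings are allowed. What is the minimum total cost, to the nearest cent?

Check every corner: each single food scaled to meet both minima, and each pair solved so both constraints bind.
cheddar only: max(529/226, 1824/55) = 33.16 servings → $23.21.
avocado only: max(529/19, 1824/523) = 27.84 servings → $52.90.
banana only: max(529/16, 1824/356) = 33.06 servings → $9.92.
orange only: max(529/60, 1824/249) = 8.817 servings → $4.41.
cheddar + avocado with both tight: 2.066 servings and 3.27 servings → $7.66.
cheddar + banana with both tight: 2 servings and 4.815 servings → $2.84.
cheddar + orange with both tight: 0.4206 servings and 7.232 servings → $3.91.
avocado + banana: the both-tight solution has a negative serving — not a feasible corner.
avocado + orange with both targets exact would need a negative amount; discard.
banana + orange: intersection lies outside the first quadrant.
So the least-cost plan costs $2.84.

$2.84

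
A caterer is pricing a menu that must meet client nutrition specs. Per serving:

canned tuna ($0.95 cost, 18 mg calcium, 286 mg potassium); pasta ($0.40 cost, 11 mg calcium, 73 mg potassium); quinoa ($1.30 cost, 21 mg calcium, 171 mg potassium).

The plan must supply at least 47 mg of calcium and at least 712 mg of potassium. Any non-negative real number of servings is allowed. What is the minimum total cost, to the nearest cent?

With two linear requirements the optimum uses one or two foods; enumerate the corners.
canned tuna only: max(47/18, 712/286) = 2.611 servings → $2.48.
pasta only: max(47/11, 712/73) = 9.753 servings → $3.90.
quinoa only: max(47/21, 712/171) = 4.164 servings → $5.41.
canned tuna + pasta with both tight: 2.402 servings and 0.3417 servings → $2.42.
canned tuna + quinoa with both tight: 2.362 servings and 0.2138 servings → $2.52.
pasta + quinoa: the both-tight solution has a negative serving — not a feasible corner.
So the least-cost plan costs $2.42.

$2.42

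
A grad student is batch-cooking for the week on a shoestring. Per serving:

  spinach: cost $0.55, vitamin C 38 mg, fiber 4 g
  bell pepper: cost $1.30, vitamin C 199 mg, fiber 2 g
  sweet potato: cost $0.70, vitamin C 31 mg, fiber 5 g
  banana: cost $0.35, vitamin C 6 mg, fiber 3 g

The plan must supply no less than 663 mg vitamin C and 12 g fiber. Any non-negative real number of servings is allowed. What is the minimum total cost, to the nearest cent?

$4.78

For a min-cost LP with two ≥-constraints, a basic feasible solution has at most two positive variables.
spinach only: max(663/38, 12/4) = 17.45 servings → $9.60.
bell pepper only: max(663/199, 12/2) = 6 servings → $7.80.
sweet potato only: max(663/31, 12/5) = 21.39 servings → $14.97.
banana only: max(663/6, 12/3) = 110.5 servings → $38.67.
spinach + bell pepper with both tight: 1.475 servings and 3.05 servings → $4.78.
spinach + sweet potato with both targets exact would need a negative amount; discard.
spinach + banana with both targets exact would need a negative amount; discard.
bell pepper + sweet potato with both tight: 3.154 servings and 1.138 servings → $4.90.
bell pepper + banana with both tight: 3.277 servings and 1.815 servings → $4.90.
sweet potato + banana with both targets exact would need a negative amount; discard.
Cheapest feasible corner: $4.78.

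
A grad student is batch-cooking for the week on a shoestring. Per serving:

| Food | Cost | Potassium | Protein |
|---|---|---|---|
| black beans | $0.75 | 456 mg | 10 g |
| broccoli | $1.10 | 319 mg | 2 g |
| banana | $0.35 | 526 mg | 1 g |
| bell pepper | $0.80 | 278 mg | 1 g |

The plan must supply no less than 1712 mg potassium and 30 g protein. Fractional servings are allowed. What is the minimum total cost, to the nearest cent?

For a min-cost LP with two ≥-constraints, a basic feasible solution has at most two positive variables.
black beans only: max(1712/456, 30/10) = 3.754 servings → $2.82.
broccoli only: max(1712/319, 30/2) = 15 servings → $16.50.
banana only: max(1712/526, 30/1) = 30 servings → $10.50.
bell pepper only: max(1712/278, 30/1) = 30 servings → $24.00.
black beans + broccoli with both tight: 2.698 servings and 1.51 servings → $3.68.
black beans + banana with both tight: 2.928 servings and 0.7161 servings → $2.45.
black beans + bell pepper with both tight: 2.852 servings and 1.48 servings → $3.32.
broccoli + banana with both targets exact would need a negative amount; discard.
broccoli + bell pepper with both targets exact would need a negative amount; discard.
banana + bell pepper with both targets exact would need a negative amount; discard.
The minimum over all feasible corners is $2.45.

$2.45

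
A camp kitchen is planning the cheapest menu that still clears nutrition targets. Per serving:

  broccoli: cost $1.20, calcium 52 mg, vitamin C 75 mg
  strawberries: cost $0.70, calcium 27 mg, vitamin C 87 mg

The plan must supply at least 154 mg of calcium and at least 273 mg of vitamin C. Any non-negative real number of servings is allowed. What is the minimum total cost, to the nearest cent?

Check every corner: each single food scaled to meet both minima, and each pair solved so both constraints bind.
broccoli only: max(154/52, 273/75) = 3.64 servings → $4.37.
strawberries only: max(154/27, 273/87) = 5.704 servings → $3.99.
broccoli + strawberries with both tight: 2.412 servings and 1.059 servings → $3.64.
The minimum over all feasible corners is $3.64.

$3.64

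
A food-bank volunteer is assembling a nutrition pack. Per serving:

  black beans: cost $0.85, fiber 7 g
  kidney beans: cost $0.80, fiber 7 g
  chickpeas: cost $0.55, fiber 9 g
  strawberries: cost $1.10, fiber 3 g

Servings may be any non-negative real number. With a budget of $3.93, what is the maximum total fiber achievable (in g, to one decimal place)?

Fiber per dollar: chickpeas 16.36, kidney beans 8.75, black beans 8.235, strawberries 2.727.
With no serving limits, spend the whole cost allowance on chickpeas: $3.93 / $0.55 × 9 g = 64.3 g.

64.3 g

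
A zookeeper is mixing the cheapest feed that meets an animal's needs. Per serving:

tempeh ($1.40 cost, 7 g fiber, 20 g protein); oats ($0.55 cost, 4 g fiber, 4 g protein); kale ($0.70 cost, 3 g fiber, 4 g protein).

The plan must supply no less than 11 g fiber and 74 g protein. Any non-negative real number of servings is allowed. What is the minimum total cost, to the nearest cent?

$5.18

A basic optimal solution has at most two foods positive. Try each food alone and each pair with both targets met exactly.
tempeh only: max(11/7, 74/20) = 3.7 servings → $5.18.
oats only: max(11/4, 74/4) = 18.5 servings → $10.18.
kale only: max(11/3, 74/4) = 18.5 servings → $12.95.
tempeh + oats: the both-tight solution has a negative serving — not a feasible corner.
tempeh + kale: the both-tight solution has a negative serving — not a feasible corner.
oats + kale: the both-tight solution has a negative serving — not a feasible corner.
Cheapest feasible corner: $5.18.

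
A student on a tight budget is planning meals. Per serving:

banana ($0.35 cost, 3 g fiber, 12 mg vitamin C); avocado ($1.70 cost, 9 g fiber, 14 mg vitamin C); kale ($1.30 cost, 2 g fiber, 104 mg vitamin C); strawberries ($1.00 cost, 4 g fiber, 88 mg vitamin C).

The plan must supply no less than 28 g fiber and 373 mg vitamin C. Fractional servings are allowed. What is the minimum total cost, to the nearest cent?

$5.20

banana only: max(28/3, 373/12) = 31.08 servings → $10.88.
avocado only: max(28/9, 373/14) = 26.64 servings → $45.29.
kale only: max(28/2, 373/104) = 14 servings → $18.20.
strawberries only: max(28/4, 373/88) = 7 servings → $7.00.
banana + avocado with both targets exact would need a negative amount; discard.
banana + kale with both tight: 7.521 servings and 2.719 servings → $6.17.
banana + strawberries with both tight: 4.5 servings and 3.625 servings → $5.20.
avocado + kale with both tight: 2.385 servings and 3.265 servings → $8.30.
avocado + strawberries with both tight: 1.321 servings and 4.029 servings → $6.27.
kale + strawberries: intersection lies outside the first quadrant.
Cheapest feasible corner: $5.20.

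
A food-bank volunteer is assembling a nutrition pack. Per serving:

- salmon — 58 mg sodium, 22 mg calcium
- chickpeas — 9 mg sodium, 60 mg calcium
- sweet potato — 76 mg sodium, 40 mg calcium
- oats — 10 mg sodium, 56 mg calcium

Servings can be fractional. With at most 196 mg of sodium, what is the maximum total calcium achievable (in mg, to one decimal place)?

1306.7 mg

Calcium per mg sodium: chickpeas 6.667, oats 5.6, sweet potato 0.5263, salmon 0.3793.
With no serving limits, spend the whole sodium allowance on chickpeas: 196 mg / 9 mg × 60 mg = 1306.7 mg.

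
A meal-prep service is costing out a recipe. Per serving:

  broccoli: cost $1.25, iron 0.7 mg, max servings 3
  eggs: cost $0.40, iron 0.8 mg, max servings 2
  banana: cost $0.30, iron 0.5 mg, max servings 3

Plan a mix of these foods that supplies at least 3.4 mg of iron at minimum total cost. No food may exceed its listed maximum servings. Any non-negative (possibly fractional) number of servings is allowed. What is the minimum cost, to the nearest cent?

Cost per mg of iron: eggs $0.5000, banana $0.6000, broccoli $1.7857.
Take 2 servings of eggs: +1.6 mg iron for $0.80 (total $0.80, still need 1.8 mg).
Take 3 servings of banana: +1.5 mg iron for $0.90 (total $1.70, still need 0.3 mg).
Take 0.4286 servings of broccoli: +0.3 mg iron for $0.54 (total $2.24, still need 0.0 mg).
Filling from the cheapest source first is optimal under one linear minimum: $2.24.

$2.24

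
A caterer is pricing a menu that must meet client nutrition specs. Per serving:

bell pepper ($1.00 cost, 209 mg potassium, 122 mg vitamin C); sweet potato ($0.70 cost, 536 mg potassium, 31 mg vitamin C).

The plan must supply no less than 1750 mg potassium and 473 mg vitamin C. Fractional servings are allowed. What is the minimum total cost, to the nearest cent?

$4.74

Compare the cost at each extreme point of the feasible region.
bell pepper only: max(1750/209, 473/122) = 8.373 servings → $8.37.
sweet potato only: max(1750/536, 473/31) = 15.26 servings → $10.68.
bell pepper + sweet potato with both tight: 3.383 servings and 1.946 servings → $4.74.
So the least-cost plan costs $4.74.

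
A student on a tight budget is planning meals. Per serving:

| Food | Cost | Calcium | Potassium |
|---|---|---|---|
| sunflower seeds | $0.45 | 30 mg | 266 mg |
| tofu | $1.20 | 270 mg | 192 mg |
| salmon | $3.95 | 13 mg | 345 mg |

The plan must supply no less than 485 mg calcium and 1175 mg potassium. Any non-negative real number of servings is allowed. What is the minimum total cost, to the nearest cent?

Minimising a linear cost over {calcium ≥ 485, potassium ≥ 1175, servings ≥ 0} — the optimum is at a vertex, using one or two foods.
sunflower seeds only: max(485/30, 1175/266) = 16.17 servings → $7.28.
tofu only: max(485/270, 1175/192) = 6.12 servings → $7.34.
salmon only: max(485/13, 1175/345) = 37.31 servings → $147.37.
sunflower seeds + tofu with both tight: 3.393 servings and 1.419 servings → $3.23.
sunflower seeds + salmon: intersection lies outside the first quadrant.
tofu + salmon with both tight: 1.677 servings and 2.472 servings → $11.78.
The minimum over all feasible corners is $3.23.

$3.23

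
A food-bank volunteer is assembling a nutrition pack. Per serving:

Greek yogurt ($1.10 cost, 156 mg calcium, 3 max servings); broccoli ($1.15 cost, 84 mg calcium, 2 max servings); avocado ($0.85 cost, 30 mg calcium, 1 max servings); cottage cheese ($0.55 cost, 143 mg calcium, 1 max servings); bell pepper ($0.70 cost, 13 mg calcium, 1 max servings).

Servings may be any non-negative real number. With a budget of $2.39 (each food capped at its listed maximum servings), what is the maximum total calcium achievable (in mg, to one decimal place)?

403.9 mg

Calcium per dollar: cottage cheese 260, Greek yogurt 141.8, broccoli 73.04, avocado 35.29, bell pepper 18.57.
Take 1 serving of cottage cheese: spends $0.55, +143.0 mg calcium (running total 143.0 mg).
Take 1.673 servings of Greek yogurt: spends $1.84, +260.9 mg calcium (running total 403.9 mg).
Filling greedily by calcium-per-dollar is optimal for one linear limit, giving 403.9 mg.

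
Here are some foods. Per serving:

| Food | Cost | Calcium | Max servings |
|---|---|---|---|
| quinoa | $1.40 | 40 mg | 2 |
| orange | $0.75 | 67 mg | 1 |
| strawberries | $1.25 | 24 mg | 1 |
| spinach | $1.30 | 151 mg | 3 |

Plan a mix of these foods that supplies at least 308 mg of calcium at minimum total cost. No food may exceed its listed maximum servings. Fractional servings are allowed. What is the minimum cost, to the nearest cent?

$2.65

Cost per mg of calcium: spinach $0.0086, orange $0.0112, quinoa $0.0350, strawberries $0.0521.
Take 2.04 servings of spinach: +308.0 mg calcium for $2.65 (total $2.65, still need 0.0 mg).
Filling from the cheapest source first is optimal under one linear minimum: $2.65.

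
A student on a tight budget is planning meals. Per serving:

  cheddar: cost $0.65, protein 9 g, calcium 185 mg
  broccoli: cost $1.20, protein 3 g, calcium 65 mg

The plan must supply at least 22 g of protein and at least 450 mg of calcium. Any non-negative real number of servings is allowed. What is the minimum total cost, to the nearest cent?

An LP optimum is at a vertex; with two nutrient constraints at most two foods are used. Check each candidate.
cheddar only: max(22/9, 450/185) = 2.444 servings → $1.59.
broccoli only: max(22/3, 450/65) = 7.333 servings → $8.80.
cheddar + broccoli: the both-tight solution has a negative serving — not a feasible corner.
Cheapest feasible corner: $1.59.

$1.59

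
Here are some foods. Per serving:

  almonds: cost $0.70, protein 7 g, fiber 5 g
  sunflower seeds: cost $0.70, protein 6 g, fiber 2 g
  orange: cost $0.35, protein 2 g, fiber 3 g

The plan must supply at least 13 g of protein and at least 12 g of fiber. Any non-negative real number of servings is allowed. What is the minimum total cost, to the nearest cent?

$1.56

For a min-cost LP with two ≥-constraints, a basic feasible solution has at most two positive variables.
almonds only: max(13/7, 12/5) = 2.4 servings → $1.68.
sunflower seeds only: max(13/6, 12/2) = 6 servings → $4.20.
orange only: max(13/2, 12/3) = 6.5 servings → $2.27.
almonds + sunflower seeds: the both-tight solution has a negative serving — not a feasible corner.
almonds + orange with both tight: 1.364 servings and 1.727 servings → $1.56.
sunflower seeds + orange with both tight: 1.071 servings and 3.286 servings → $1.90.
Cheapest feasible corner: $1.56.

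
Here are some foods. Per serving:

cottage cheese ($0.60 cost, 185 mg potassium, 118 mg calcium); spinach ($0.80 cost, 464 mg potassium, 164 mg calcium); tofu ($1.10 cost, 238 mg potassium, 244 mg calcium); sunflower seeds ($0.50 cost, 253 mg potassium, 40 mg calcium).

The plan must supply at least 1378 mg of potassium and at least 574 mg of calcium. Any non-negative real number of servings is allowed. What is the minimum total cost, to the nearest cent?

$2.75

An LP optimum is at a vertex; with two nutrient constraints at most two foods are used. Check each candidate.
cottage cheese only: max(1378/185, 574/118) = 7.449 servings → $4.47.
spinach only: max(1378/464, 574/164) = 3.5 servings → $2.80.
tofu only: max(1378/238, 574/244) = 5.79 servings → $6.37.
sunflower seeds only: max(1378/253, 574/40) = 14.35 servings → $7.17.
cottage cheese + spinach with both tight: 1.653 servings and 2.311 servings → $2.84.
cottage cheese + tofu: the both-tight solution has a negative serving — not a feasible corner.
cottage cheese + sunflower seeds with both tight: 4.013 servings and 2.512 servings → $3.66.
spinach + tofu with both tight: 2.691 servings and 0.5438 servings → $2.75.
spinach + sunflower seeds with both targets exact would need a negative amount; discard.
tofu + sunflower seeds with both tight: 1.726 servings and 3.823 servings → $3.81.
So the least-cost plan costs $2.75.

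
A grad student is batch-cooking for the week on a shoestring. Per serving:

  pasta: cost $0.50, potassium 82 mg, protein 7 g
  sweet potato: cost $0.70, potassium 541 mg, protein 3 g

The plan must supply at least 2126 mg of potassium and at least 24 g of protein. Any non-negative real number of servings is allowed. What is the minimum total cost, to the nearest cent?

$3.49

Compare the cost at each extreme point of the feasible region.
pasta only: max(2126/82, 24/7) = 25.93 servings → $12.96.
sweet potato only: max(2126/541, 24/3) = 8 servings → $5.60.
pasta + sweet potato with both tight: 1.866 servings and 3.647 servings → $3.49.
The minimum over all feasible corners is $3.49.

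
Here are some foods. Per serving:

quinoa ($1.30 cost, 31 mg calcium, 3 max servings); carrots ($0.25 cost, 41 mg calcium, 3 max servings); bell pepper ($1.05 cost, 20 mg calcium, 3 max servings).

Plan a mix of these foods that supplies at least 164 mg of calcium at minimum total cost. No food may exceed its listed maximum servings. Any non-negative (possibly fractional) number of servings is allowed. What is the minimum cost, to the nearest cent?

Cost per mg of calcium: carrots $0.0061, quinoa $0.0419, bell pepper $0.0525.
Take 3 servings of carrots: +123.0 mg calcium for $0.75 (total $0.75, still need 41.0 mg).
Take 1.323 servings of quinoa: +41.0 mg calcium for $1.72 (total $2.47, still need 0.0 mg).
Filling from the cheapest source first is optimal under one linear minimum: $2.47.

$2.47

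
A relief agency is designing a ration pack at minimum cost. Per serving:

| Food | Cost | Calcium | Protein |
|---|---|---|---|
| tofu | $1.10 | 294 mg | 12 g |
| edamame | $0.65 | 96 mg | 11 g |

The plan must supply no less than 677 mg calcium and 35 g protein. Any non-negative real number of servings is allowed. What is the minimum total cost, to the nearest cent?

$2.84

Minimising a linear cost over {calcium ≥ 677, protein ≥ 35, servings ≥ 0} — the optimum is at a vertex, using one or two foods.
tofu only: max(677/294, 35/12) = 2.917 servings → $3.21.
edamame only: max(677/96, 35/11) = 7.052 servings → $4.58.
tofu + edamame with both tight: 1.963 servings and 1.04 servings → $2.84.
The minimum over all feasible corners is $2.84.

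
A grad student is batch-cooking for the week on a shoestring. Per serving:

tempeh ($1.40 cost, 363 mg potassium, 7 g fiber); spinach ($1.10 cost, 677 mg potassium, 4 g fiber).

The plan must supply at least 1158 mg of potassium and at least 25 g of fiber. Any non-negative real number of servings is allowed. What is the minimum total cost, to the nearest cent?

$5.00

A basic optimal solution has at most two foods positive. Try each food alone and each pair with both targets met exactly.
tempeh only: max(1158/363, 25/7) = 3.571 servings → $5.00.
spinach only: max(1158/677, 25/4) = 6.25 servings → $6.88.
tempeh + spinach: intersection lies outside the first quadrant.
The minimum over all feasible corners is $5.00.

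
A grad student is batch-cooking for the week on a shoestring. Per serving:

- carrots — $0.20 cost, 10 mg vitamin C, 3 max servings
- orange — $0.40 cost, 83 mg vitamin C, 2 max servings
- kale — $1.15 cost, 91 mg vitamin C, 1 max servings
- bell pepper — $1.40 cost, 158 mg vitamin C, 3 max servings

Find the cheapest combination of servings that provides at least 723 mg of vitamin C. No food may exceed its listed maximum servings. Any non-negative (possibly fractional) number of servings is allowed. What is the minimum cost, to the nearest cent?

$6.05

Cost per mg of vitamin C: orange $0.0048, bell pepper $0.0089, kale $0.0126, carrots $0.0200.
Take 2 servings of orange: +166.0 mg vitamin C for $0.80 (total $0.80, still need 557.0 mg).
Take 3 servings of bell pepper: +474.0 mg vitamin C for $4.20 (total $5.00, still need 83.0 mg).
Take 0.9121 servings of kale: +83.0 mg vitamin C for $1.05 (total $6.05, still need 0.0 mg).
Greedy by cheapest-per-mg is optimal for a single linear constraint, so the minimum cost is $6.05.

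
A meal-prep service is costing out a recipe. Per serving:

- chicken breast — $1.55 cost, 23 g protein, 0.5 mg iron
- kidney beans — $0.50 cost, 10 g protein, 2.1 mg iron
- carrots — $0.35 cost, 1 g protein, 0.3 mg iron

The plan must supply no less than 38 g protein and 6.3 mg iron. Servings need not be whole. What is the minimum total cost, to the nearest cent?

$1.90

A basic optimal solution has at most two foods positive. Try each food alone and each pair with both targets met exactly.
chicken breast only: max(38/23, 6.3/0.5) = 12.6 servings → $19.53.
kidney beans only: max(38/10, 6.3/2.1) = 3.8 servings → $1.90.
carrots only: max(38/1, 6.3/0.3) = 38 servings → $13.30.
chicken breast + kidney beans with both tight: 0.388 servings and 2.908 servings → $2.06.
chicken breast + carrots with both tight: 0.7969 servings and 19.67 servings → $8.12.
kidney beans + carrots: the both-tight solution has a negative serving — not a feasible corner.
The minimum over all feasible corners is $1.90.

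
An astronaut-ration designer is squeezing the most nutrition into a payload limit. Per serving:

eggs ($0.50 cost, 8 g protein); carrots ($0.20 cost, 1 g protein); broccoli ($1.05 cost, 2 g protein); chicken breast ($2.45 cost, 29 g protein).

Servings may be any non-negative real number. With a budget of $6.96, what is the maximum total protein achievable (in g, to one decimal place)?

Protein per dollar: eggs 16, chicken breast 11.84, carrots 5, broccoli 1.905.
With no serving limits, spend the whole cost allowance on eggs: $6.96 / $0.50 × 8 g = 111.4 g.

111.4 g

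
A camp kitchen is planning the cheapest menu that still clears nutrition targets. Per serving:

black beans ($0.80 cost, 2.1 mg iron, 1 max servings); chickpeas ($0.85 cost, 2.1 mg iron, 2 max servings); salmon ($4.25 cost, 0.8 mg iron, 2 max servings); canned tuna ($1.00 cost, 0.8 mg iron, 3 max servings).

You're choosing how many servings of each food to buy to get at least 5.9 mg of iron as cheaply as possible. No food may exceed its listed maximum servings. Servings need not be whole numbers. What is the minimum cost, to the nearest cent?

$2.34

Cost per mg of iron: black beans $0.3810, chickpeas $0.4048, canned tuna $1.2500, salmon $5.3125.
Take 1 serving of black beans: +2.1 mg iron for $0.80 (total $0.80, still need 3.8 mg).
Take 1.81 servings of chickpeas: +3.8 mg iron for $1.54 (total $2.34, still need 0.0 mg).
Greedy by cheapest-per-mg is optimal for a single linear constraint, so the minimum cost is $2.34.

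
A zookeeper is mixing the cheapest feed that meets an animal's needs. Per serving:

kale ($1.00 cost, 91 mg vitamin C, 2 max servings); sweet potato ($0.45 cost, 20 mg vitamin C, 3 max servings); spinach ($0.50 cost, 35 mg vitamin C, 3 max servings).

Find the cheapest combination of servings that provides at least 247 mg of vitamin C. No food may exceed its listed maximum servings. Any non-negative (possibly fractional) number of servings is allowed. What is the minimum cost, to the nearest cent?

Cost per mg of vitamin C: kale $0.0110, spinach $0.0143, sweet potato $0.0225.
Take 2 servings of kale: +182.0 mg vitamin C for $2.00 (total $2.00, still need 65.0 mg).
Take 1.857 servings of spinach: +65.0 mg vitamin C for $0.93 (total $2.93, still need 0.0 mg).
Greedy by cheapest-per-mg is optimal for a single linear constraint, so the minimum cost is $2.93.

$2.93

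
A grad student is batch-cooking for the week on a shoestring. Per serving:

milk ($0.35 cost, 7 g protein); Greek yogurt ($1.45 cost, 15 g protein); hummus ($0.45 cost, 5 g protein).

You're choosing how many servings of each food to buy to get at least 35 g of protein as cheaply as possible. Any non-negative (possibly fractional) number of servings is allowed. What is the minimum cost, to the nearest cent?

Cost per g of protein: milk $0.0500, hummus $0.0900, Greek yogurt $0.0967.
With no serving limits, use only milk: 35 g / 7 g = 5 servings × $0.35 = $1.75.

$1.75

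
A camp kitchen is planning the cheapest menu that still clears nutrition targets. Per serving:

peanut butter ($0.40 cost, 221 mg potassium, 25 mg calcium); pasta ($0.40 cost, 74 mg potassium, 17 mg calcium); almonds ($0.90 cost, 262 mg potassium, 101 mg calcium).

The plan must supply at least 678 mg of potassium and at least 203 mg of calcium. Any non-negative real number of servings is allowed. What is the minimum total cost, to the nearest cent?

$1.98

For a min-cost LP with two ≥-constraints, a basic feasible solution has at most two positive variables.
peanut butter only: max(678/221, 203/25) = 8.12 servings → $3.25.
pasta only: max(678/74, 203/17) = 11.94 servings → $4.78.
almonds only: max(678/262, 203/101) = 2.588 servings → $2.33.
peanut butter + pasta with both targets exact would need a negative amount; discard.
peanut butter + almonds with both tight: 0.9696 servings and 1.77 servings → $1.98.
pasta + almonds with both tight: 5.064 servings and 1.158 servings → $3.07.
The minimum over all feasible corners is $1.98.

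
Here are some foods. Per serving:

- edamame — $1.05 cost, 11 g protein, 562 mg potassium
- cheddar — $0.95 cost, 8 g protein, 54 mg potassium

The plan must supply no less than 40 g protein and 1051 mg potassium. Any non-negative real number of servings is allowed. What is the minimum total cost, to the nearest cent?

Compare the cost at each extreme point of the feasible region.
edamame only: max(40/11, 1051/562) = 3.636 servings → $3.82.
cheddar only: max(40/8, 1051/54) = 19.46 servings → $18.49.
edamame + cheddar with both tight: 1.601 servings and 2.798 servings → $4.34.
The minimum over all feasible corners is $3.82.

$3.82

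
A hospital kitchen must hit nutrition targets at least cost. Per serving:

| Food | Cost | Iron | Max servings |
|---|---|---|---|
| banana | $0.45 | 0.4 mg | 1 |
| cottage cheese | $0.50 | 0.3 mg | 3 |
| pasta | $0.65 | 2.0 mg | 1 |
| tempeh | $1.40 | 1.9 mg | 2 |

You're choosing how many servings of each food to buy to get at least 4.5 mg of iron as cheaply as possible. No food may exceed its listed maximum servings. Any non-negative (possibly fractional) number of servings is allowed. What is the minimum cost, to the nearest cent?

Cost per mg of iron: pasta $0.3250, tempeh $0.7368, banana $1.1250, cottage cheese $1.6667.
Take 1 serving of pasta: +2.0 mg iron for $0.65 (total $0.65, still need 2.5 mg).
Take 1.316 servings of tempeh: +2.5 mg iron for $1.84 (total $2.49, still need 0.0 mg).
Filling from the cheapest source first is optimal under one linear minimum: $2.49.

$2.49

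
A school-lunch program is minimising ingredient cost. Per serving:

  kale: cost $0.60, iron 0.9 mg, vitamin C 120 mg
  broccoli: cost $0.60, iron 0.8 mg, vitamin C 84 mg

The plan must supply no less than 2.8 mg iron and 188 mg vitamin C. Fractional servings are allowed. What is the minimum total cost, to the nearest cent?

With two linear requirements the optimum uses one or two foods; enumerate the corners.
kale only: max(2.8/0.9, 188/120) = 3.111 servings → $1.87.
broccoli only: max(2.8/0.8, 188/84) = 3.5 servings → $2.10.
kale + broccoli: intersection lies outside the first quadrant.
So the least-cost plan costs $1.87.

$1.87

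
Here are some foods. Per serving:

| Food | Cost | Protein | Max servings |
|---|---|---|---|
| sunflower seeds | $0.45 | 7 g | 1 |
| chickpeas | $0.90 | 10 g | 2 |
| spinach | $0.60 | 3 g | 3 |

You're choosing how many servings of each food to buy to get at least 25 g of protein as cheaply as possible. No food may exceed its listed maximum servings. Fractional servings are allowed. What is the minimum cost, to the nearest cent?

$2.07

Cost per g of protein: sunflower seeds $0.0643, chickpeas $0.0900, spinach $0.2000.
Take 1 serving of sunflower seeds: +7.0 g protein for $0.45 (total $0.45, still need 18.0 g).
Take 1.8 servings of chickpeas: +18.0 g protein for $1.62 (total $2.07, still need 0.0 g).
Greedy by cheapest-per-g is optimal for a single linear constraint, so the minimum cost is $2.07.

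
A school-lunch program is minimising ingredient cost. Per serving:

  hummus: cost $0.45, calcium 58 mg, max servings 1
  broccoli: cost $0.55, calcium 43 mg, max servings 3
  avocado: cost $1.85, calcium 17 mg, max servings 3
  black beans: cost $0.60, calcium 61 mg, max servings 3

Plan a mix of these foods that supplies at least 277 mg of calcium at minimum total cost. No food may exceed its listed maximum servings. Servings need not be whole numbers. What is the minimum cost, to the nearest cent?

Cost per mg of calcium: hummus $0.0078, black beans $0.0098, broccoli $0.0128, avocado $0.1088.
Take 1 serving of hummus: +58.0 mg calcium for $0.45 (total $0.45, still need 219.0 mg).
Take 3 servings of black beans: +183.0 mg calcium for $1.80 (total $2.25, still need 36.0 mg).
Take 0.8372 servings of broccoli: +36.0 mg calcium for $0.46 (total $2.71, still need 0.0 mg).
Filling from the cheapest source first is optimal under one linear minimum: $2.71.

$2.71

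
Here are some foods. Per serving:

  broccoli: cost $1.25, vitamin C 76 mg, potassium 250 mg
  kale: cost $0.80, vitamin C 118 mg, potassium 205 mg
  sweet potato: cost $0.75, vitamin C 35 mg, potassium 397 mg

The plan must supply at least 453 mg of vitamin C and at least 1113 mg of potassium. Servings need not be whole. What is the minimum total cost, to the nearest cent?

Compare the cost at each extreme point of the feasible region.
broccoli only: max(453/76, 1113/250) = 5.961 servings → $7.45.
kale only: max(453/118, 1113/205) = 5.429 servings → $4.34.
sweet potato only: max(453/35, 1113/397) = 12.94 servings → $9.71.
broccoli + kale with both tight: 2.764 servings and 2.059 servings → $5.10.
broccoli + sweet potato with both targets exact would need a negative amount; discard.
kale + sweet potato with both tight: 3.551 servings and 0.9697 servings → $3.57.
Cheapest feasible corner: $3.57.

$3.57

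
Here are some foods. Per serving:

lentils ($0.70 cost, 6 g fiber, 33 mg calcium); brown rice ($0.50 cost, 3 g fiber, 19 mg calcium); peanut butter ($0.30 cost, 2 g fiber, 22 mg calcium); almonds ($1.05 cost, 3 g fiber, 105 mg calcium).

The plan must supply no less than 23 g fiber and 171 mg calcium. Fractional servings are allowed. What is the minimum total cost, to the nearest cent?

$2.95

Check every corner: each single food scaled to meet both minima, and each pair solved so both constraints bind.
lentils only: max(23/6, 171/33) = 5.182 servings → $3.63.
brown rice only: max(23/3, 171/19) = 9 servings → $4.50.
peanut butter only: max(23/2, 171/22) = 11.5 servings → $3.45.
almonds only: max(23/3, 171/105) = 7.667 servings → $8.05.
lentils + brown rice: intersection lies outside the first quadrant.
lentils + peanut butter with both tight: 2.485 servings and 4.045 servings → $2.95.
lentils + almonds with both tight: 3.582 servings and 0.5028 servings → $3.04.
brown rice + peanut butter with both tight: 5.857 servings and 2.714 servings → $3.74.
brown rice + almonds with both tight: 7.372 servings and 0.2946 servings → $4.00.
peanut butter + almonds with both targets exact would need a negative amount; discard.
So the least-cost plan costs $2.95.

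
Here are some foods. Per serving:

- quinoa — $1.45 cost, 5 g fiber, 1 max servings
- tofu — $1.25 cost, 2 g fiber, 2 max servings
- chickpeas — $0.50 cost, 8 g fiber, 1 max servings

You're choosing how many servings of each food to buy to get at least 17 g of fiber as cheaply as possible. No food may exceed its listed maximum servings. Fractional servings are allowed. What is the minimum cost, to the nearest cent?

$4.45

Cost per g of fiber: chickpeas $0.0625, quinoa $0.2900, tofu $0.6250.
Take 1 serving of chickpeas: +8.0 g fiber for $0.50 (total $0.50, still need 9.0 g).
Take 1 serving of quinoa: +5.0 g fiber for $1.45 (total $1.95, still need 4.0 g).
Take 2 servings of tofu: +4.0 g fiber for $2.50 (total $4.45, still need 0.0 g).
Filling from the cheapest source first is optimal under one linear minimum: $4.45.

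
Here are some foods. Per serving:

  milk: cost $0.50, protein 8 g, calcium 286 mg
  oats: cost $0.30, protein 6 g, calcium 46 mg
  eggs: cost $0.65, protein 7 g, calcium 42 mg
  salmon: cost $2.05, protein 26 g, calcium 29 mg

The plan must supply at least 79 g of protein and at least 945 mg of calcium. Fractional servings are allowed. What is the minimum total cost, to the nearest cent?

For a min-cost LP with two ≥-constraints, a basic feasible solution has at most two positive variables.
milk only: max(79/8, 945/286) = 9.875 servings → $4.94.
oats only: max(79/6, 945/46) = 20.54 servings → $6.16.
eggs only: max(79/7, 945/42) = 22.5 servings → $14.62.
salmon only: max(79/26, 945/29) = 32.59 servings → $66.80.
milk + oats with both tight: 1.51 servings and 11.15 servings → $4.10.
milk + eggs with both tight: 1.979 servings and 9.024 servings → $6.86.
milk + salmon with both tight: 3.093 servings and 2.087 servings → $5.82.
oats + eggs: intersection lies outside the first quadrant.
oats + salmon with both targets exact would need a negative amount; discard.
eggs + salmon with both targets exact would need a negative amount; discard.
Cheapest feasible corner: $4.10.

$4.10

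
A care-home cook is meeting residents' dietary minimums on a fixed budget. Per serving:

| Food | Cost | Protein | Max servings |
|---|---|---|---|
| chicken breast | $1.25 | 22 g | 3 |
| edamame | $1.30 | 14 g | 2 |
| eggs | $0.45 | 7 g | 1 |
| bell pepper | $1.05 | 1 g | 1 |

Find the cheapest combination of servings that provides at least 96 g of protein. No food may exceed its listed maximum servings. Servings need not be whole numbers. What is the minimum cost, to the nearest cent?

$6.34

Cost per g of protein: chicken breast $0.0568, eggs $0.0643, edamame $0.0929, bell pepper $1.0500.
Take 3 servings of chicken breast: +66.0 g protein for $3.75 (total $3.75, still need 30.0 g).
Take 1 serving of eggs: +7.0 g protein for $0.45 (total $4.20, still need 23.0 g).
Take 1.643 servings of edamame: +23.0 g protein for $2.14 (total $6.34, still need 0.0 g).
Greedy by cheapest-per-g is optimal for a single linear constraint, so the minimum cost is $6.34.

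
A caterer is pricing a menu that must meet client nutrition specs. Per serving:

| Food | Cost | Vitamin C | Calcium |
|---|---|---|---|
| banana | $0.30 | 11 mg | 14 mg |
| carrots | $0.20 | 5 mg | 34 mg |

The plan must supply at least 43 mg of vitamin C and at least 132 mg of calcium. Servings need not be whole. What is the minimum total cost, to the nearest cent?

$1.35

With two linear requirements the optimum uses one or two foods; enumerate the corners.
banana only: max(43/11, 132/14) = 9.429 servings → $2.83.
carrots only: max(43/5, 132/34) = 8.6 servings → $1.72.
banana + carrots with both tight: 2.638 servings and 2.796 servings → $1.35.
Cheapest feasible corner: $1.35.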